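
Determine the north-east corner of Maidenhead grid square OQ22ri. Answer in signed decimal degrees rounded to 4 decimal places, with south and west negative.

72.3750, 105.5000

Field O=14, Q=16: +14·20° lon, +16·10° lat → SW at lon 100°, lat 70°.
Square 2, 2: +2·2° lon, +2·1° lat → SW at lon 104°, lat 72°.
Subsquare r=17, i=8: +17·0.0833333° lon, +8·0.0416667° lat → SW at lon 105.417°, lat 72.3333°.
Cell spans 0.0833333° lon × 0.0416667° lat. NE corner is SW corner plus one full cell.
latitude 72.3750, longitude 105.5000.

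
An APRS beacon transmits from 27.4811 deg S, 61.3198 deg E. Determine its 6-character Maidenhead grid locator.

Shift to the Maidenhead origin (180°W, 90°S): lon 241.3198, lat 62.5189.
Field (20°×10°, letters A–R): 241.3198/20 → 12 → M, 62.5189/10 → 6 → G; chars MG.
Square (2°×1°, digits 0–9): 1.3198/2 → 0, 2.5189/1 → 2; chars 02.
Subsquare (5′×2.5′, letters a–x): 1.3198/0.0833333 → 15 → p, 0.5189/0.0416667 → 12 → m; chars pm.

MG02pm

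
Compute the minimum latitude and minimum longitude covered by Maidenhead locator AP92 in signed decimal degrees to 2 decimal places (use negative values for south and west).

62.00, -162.00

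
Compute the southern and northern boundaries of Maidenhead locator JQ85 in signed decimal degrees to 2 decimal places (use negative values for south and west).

Field J=9, Q=16: +9·20° lon, +16·10° lat → SW at lon 0°, lat 70°.
Square 8, 5: +8·2° lon, +5·1° lat → SW at lon 16°, lat 75°.
Cell spans 2° lon × 1° lat.
south 75.00, north 76.00.

75.00, 76.00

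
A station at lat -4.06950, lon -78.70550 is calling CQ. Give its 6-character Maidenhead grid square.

FI05pw

Add 180° to longitude and 90° to latitude: 101.2945, 85.9305.
Field: 101.2945/20 → 5 → F, 85.9305/10 → 8 → I; chars FI.
Square: 1.2945/2 → 0, 5.9305/1 → 5; chars 05.
Subsquare: 1.2945/0.0833333 → 15 → p, 0.9305/0.0416667 → 22 → w; chars pw.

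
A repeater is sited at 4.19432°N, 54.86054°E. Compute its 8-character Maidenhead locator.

Shift to the Maidenhead origin (180°W, 90°S): lon 234.86054, lat 94.19432.
Field: 234.86054/20 → 11 → L, 94.19432/10 → 9 → J; chars LJ.
Square: 14.86054/2 → 7, 4.19432/1 → 4; chars 74.
Subsquare: 0.86054/0.0833333 → 10 → k, 0.19432/0.0416667 → 4 → e; chars ke.
Extended square: 0.02721/0.00833333 → 3, 0.02765/0.00416667 → 6; chars 36.

LJ74ke36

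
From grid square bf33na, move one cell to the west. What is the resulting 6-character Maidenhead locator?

BF33ma

Longitude subsquare n = 13; −1 → 12 = m.
The latitude characters are unchanged.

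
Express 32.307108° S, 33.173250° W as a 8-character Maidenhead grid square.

Offset from 180°W / 90°S: lon 146.82675°, lat 57.69289°.
Field (20°×10°, letters A–R): 146.82675/20 → 7 → H, 57.69289/10 → 5 → F; chars HF.
Square (2°×1°, digits 0–9): 6.82675/2 → 3, 7.69289/1 → 7; chars 37.
Subsquare (5′×2.5′, letters a–x): 0.82675/0.0833333 → 9 → j, 0.69289/0.0416667 → 16 → q; chars jq.
Extended square (30″×15″, digits 0–9): 0.07675/0.00833333 → 9, 0.02623/0.00416667 → 6; chars 96.

HF37jq96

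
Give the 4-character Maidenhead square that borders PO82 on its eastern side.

PO92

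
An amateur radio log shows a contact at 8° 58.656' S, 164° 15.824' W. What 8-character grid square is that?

Shift to the Maidenhead origin (180°W, 90°S): lon 15.73627, lat 81.02240.
Field: 15.73627/20 → 0 → A, 81.02240/10 → 8 → I; chars AI.
Square: 15.73627/2 → 7, 1.02240/1 → 1; chars 71.
Subsquare: 1.73627/0.0833333 → 20 → u, 0.02240/0.0416667 → 0 → a; chars ua.
Extended square: 0.06960/0.00833333 → 8, 0.02240/0.00416667 → 5; chars 85.

AI71ua85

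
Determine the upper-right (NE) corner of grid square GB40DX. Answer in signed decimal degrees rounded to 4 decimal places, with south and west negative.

Field G=6, B=1: +6·20° lon, +1·10° lat → SW at lon -60°, lat -80°.
Square 4, 0: +4·2° lon, +0·1° lat → SW at lon -52°, lat -80°.
Subsquare d=3, x=23: +3·0.0833333° lon, +23·0.0416667° lat → SW at lon -51.75°, lat -79.0417°.
Cell spans 0.0833333° lon × 0.0416667° lat. NE corner is SW corner plus one full cell.
latitude -79.0000, longitude -51.6667.

-79.0000, -51.6667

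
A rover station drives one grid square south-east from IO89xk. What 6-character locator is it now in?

Longitude subsquare x = 23; +1 → 24, wraps to 0 = a, carry into square.
Longitude square 8; +1 → 9.
Latitude subsquare k = 10; −1 → 9 = j.

IO99aj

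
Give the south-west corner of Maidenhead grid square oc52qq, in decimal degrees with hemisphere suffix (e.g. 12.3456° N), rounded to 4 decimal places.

67.3333° S, 111.3333° E

Field O=14, C=2: +14·20° lon, +2·10° lat → SW at lon 100°, lat -70°.
Square 5, 2: +5·2° lon, +2·1° lat → SW at lon 110°, lat -68°.
Subsquare q=16, q=16: +16·0.0833333° lon, +16·0.0416667° lat → SW at lon 111.333°, lat -67.3333°.
latitude 67.3333° S, longitude 111.3333° E.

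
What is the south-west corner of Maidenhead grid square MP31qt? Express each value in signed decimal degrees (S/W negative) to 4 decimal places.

Field M=12, P=15: +12·20° lon, +15·10° lat → SW at lon 60°, lat 60°.
Square 3, 1: +3·2° lon, +1·1° lat → SW at lon 66°, lat 61°.
Subsquare q=16, t=19: +16·0.0833333° lon, +19·0.0416667° lat → SW at lon 67.3333°, lat 61.7917°.
latitude 61.7917, longitude 67.3333.

61.7917, 67.3333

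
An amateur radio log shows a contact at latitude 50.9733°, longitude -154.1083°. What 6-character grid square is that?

BO20wx

Add 180° to longitude and 90° to latitude: 25.8917, 140.9733.
Field: lon ⌊25.8917/20⌋ = 1 → B; lat ⌊140.9733/10⌋ = 14 → O.
Square: lon ⌊5.8917/2⌋ = 2; lat ⌊0.9733/1⌋ = 0.
Subsquare: lon ⌊1.8917/0.0833333⌋ = 22 → w; lat ⌊0.9733/0.0416667⌋ = 23 → x.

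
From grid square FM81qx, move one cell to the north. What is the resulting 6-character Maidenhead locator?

Latitude subsquare x = 23; +1 → 24, wraps to 0 = a, carry into square.
Latitude square 1; +1 → 2.
The longitude characters are unchanged.

FM82qa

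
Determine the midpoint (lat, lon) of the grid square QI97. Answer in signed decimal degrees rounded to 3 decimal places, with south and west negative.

-2.500, 159.000

Field Q=16, I=8: +16·20° lon, +8·10° lat → SW at lon 140°, lat -10°.
Square 9, 7: +9·2° lon, +7·1° lat → SW at lon 158°, lat -3°.
Cell spans 2° lon × 1° lat. Centre is SW corner plus half of each.
latitude -2.500, longitude 159.000.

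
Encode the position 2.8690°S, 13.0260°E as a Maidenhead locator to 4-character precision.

JI67

Add 180° to longitude and 90° to latitude: 193.03, 87.13.
Field (20°×10°, letters A–R): lon ⌊193.03/20⌋ = 9 → J; lat ⌊87.13/10⌋ = 8 → I.
Square (2°×1°, digits 0–9): lon ⌊13.03/2⌋ = 6; lat ⌊7.13/1⌋ = 7.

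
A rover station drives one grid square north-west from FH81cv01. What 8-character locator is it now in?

FH81bv92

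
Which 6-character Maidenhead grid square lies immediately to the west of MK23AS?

MK13xs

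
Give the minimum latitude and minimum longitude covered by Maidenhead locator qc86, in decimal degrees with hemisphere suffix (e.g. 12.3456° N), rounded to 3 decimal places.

64.000° S, 156.000° E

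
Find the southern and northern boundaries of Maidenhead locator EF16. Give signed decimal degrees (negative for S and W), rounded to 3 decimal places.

-34.000, -33.000

Field E=4, F=5: +4·20° lon, +5·10° lat → SW at lon -100°, lat -40°.
Square 1, 6: +1·2° lon, +6·1° lat → SW at lon -98°, lat -34°.
Cell spans 2° lon × 1° lat.
south -34.000, north -33.000.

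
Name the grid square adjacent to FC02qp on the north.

FC02qq

Latitude subsquare p = 15; +1 → 16 = q.
The longitude characters are unchanged.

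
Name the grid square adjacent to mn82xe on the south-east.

MN92ad

Longitude subsquare x = 23; +1 → 24, wraps to 0 = a, carry into square.
Longitude square 8; +1 → 9.
Latitude subsquare e = 4; −1 → 3 = d.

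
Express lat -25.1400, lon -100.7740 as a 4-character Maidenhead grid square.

Offset from 180°W / 90°S: lon 79.23°, lat 64.86°.
Field: 79.23/20 → 3 → D, 64.86/10 → 6 → G; chars DG.
Square: 19.23/2 → 9, 4.86/1 → 4; chars 94.

DG94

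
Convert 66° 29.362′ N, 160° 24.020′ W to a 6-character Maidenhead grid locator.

AP96tl

Add 180° to longitude and 90° to latitude: 19.5997, 156.4894.
Field: lon ⌊19.5997/20⌋ = 0 → A; lat ⌊156.4894/10⌋ = 15 → P.
Square: lon ⌊19.5997/2⌋ = 9; lat ⌊6.4894/1⌋ = 6.
Subsquare: lon ⌊1.5997/0.0833333⌋ = 19 → t; lat ⌊0.4894/0.0416667⌋ = 11 → l.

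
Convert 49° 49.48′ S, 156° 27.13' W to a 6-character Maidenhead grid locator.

Add 180° to longitude and 90° to latitude: 23.5478, 40.1753.
Field: 23.5478/20 → 1 → B, 40.1753/10 → 4 → E; chars BE.
Square: 3.5478/2 → 1, 0.1753/1 → 0; chars 10.
Subsquare: 1.5478/0.0833333 → 18 → s, 0.1753/0.0416667 → 4 → e; chars se.

BE10se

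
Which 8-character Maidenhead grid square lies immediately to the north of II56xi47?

II56xi48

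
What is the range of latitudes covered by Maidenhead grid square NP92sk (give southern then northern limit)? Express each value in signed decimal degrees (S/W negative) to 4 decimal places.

Field N=13, P=15: +13·20° lon, +15·10° lat → SW at lon 80°, lat 60°.
Square 9, 2: +9·2° lon, +2·1° lat → SW at lon 98°, lat 62°.
Subsquare s=18, k=10: +18·0.0833333° lon, +10·0.0416667° lat → SW at lon 99.5°, lat 62.4167°.
Cell spans 0.0833333° lon × 0.0416667° lat.
south 62.4167, north 62.4583.

62.4167, 62.4583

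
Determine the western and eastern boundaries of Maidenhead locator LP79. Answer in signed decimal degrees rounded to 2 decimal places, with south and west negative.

Field L=11, P=15: +11·20° lon, +15·10° lat → SW at lon 40°, lat 60°.
Square 7, 9: +7·2° lon, +9·1° lat → SW at lon 54°, lat 69°.
Cell spans 2° lon × 1° lat.
west 54.00, east 56.00.

54.00, 56.00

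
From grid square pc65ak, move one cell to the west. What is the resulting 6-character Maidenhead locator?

Longitude subsquare a = 0; −1 → -1, wraps to 23 = x, carry into square.
Longitude square 6; −1 → 5.
The latitude characters are unchanged.

PC55xk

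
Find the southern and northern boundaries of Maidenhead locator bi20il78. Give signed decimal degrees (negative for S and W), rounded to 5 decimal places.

Field B=1, I=8: +1·20° lon, +8·10° lat → SW at lon -160°, lat -10°.
Square 2, 0: +2·2° lon, +0·1° lat → SW at lon -156°, lat -10°.
Subsquare i=8, l=11: +8·0.0833333° lon, +11·0.0416667° lat → SW at lon -155.333°, lat -9.54167°.
Extended square 7, 8: +7·0.00833333° lon, +8·0.00416667° lat → SW at lon -155.275°, lat -9.50833°.
Cell spans 0.00833333° lon × 0.00416667° lat.
south -9.50833, north -9.50417.

-9.50833, -9.50417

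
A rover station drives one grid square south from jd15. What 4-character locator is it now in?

Latitude square 5; −1 → 4.
The longitude characters are unchanged.

JD14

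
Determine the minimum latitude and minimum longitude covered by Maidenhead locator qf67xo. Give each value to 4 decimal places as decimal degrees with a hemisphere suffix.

Field Q=16, F=5: +16·20° lon, +5·10° lat → SW at lon 140°, lat -40°.
Square 6, 7: +6·2° lon, +7·1° lat → SW at lon 152°, lat -33°.
Subsquare x=23, o=14: +23·0.0833333° lon, +14·0.0416667° lat → SW at lon 153.917°, lat -32.4167°.
latitude 32.4167° S, longitude 153.9167° E.

32.4167° S, 153.9167° E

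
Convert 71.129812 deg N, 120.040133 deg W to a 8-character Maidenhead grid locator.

Offset from 180°W / 90°S: lon 59.95987°, lat 161.12981°.
Field (20°×10°, letters A–R): lon ⌊59.95987/20⌋ = 2 → C; lat ⌊161.12981/10⌋ = 16 → Q.
Square (2°×1°, digits 0–9): lon ⌊19.95987/2⌋ = 9; lat ⌊1.12981/1⌋ = 1.
Subsquare (5′×2.5′, letters a–x): lon ⌊1.95987/0.0833333⌋ = 23 → x; lat ⌊0.12981/0.0416667⌋ = 3 → d.
Extended square (30″×15″, digits 0–9): lon ⌊0.04320/0.00833333⌋ = 5; lat ⌊0.00481/0.00416667⌋ = 1.

CQ91xd51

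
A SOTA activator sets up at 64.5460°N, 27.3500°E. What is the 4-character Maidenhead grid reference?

Shift to the Maidenhead origin (180°W, 90°S): lon 207.35, lat 154.55.
Field: lon ⌊207.35/20⌋ = 10 → K; lat ⌊154.55/10⌋ = 15 → P.
Square: lon ⌊7.35/2⌋ = 3; lat ⌊4.55/1⌋ = 4.

KP34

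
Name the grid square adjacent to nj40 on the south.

Latitude square 0; −1 → -1, wraps to 9, carry into field.
Latitude field J = 9; −1 → 8 = I.
The longitude characters are unchanged.

NI49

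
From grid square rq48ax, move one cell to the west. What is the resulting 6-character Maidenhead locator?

RQ38xx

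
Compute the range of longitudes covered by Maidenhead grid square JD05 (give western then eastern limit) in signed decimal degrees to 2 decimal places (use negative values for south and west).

0.00, 2.00

Field J=9, D=3: +9·20° lon, +3·10° lat → SW at lon 0°, lat -60°.
Square 0, 5: +0·2° lon, +5·1° lat → SW at lon 0°, lat -55°.
Cell spans 2° lon × 1° lat.
west 0.00, east 2.00.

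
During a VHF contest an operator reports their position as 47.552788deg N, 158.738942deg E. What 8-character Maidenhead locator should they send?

Add 180° to longitude and 90° to latitude: 338.73894, 137.55279.
Field (20°×10°, letters A–R): 338.73894/20 → 16 → Q, 137.55279/10 → 13 → N; chars QN.
Square (2°×1°, digits 0–9): 18.73894/2 → 9, 7.55279/1 → 7; chars 97.
Subsquare (5′×2.5′, letters a–x): 0.73894/0.0833333 → 8 → i, 0.55279/0.0416667 → 13 → n; chars in.
Extended square (30″×15″, digits 0–9): 0.07228/0.00833333 → 8, 0.01112/0.00416667 → 2; chars 82.

QN97in82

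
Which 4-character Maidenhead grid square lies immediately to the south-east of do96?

Longitude square 9; +1 → 10, wraps to 0, carry into field.
Longitude field D = 3; +1 → 4 = E.
Latitude square 6; −1 → 5.

EO05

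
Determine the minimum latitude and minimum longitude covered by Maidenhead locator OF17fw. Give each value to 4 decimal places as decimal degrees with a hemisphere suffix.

32.0833° S, 102.4167° E

Field O=14, F=5: +14·20° lon, +5·10° lat → SW at lon 100°, lat -40°.
Square 1, 7: +1·2° lon, +7·1° lat → SW at lon 102°, lat -33°.
Subsquare f=5, w=22: +5·0.0833333° lon, +22·0.0416667° lat → SW at lon 102.417°, lat -32.0833°.
latitude 32.0833° S, longitude 102.4167° E.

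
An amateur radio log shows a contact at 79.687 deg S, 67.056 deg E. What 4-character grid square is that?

MB30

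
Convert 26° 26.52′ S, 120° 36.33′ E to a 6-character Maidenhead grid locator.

PG03hn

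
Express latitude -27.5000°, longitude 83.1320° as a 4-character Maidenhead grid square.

NG12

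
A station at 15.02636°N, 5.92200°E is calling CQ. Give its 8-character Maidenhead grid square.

JK25xa06

Offset from 180°W / 90°S: lon 185.92200°, lat 105.02636°.
Field (20°×10°, letters A–R): 185.92200/20 → 9 → J, 105.02636/10 → 10 → K; chars JK.
Square (2°×1°, digits 0–9): 5.92200/2 → 2, 5.02636/1 → 5; chars 25.
Subsquare (5′×2.5′, letters a–x): 1.92200/0.0833333 → 23 → x, 0.02636/0.0416667 → 0 → a; chars xa.
Extended square (30″×15″, digits 0–9): 0.00533/0.00833333 → 0, 0.02636/0.00416667 → 6; chars 06.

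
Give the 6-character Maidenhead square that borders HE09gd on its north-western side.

HE09fe

Longitude subsquare g = 6; −1 → 5 = f.
Latitude subsquare d = 3; +1 → 4 = e.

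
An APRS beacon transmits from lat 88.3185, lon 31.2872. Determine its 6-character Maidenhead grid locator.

Offset from 180°W / 90°S: lon 211.2872°, lat 178.3185°.
Field: lon ⌊211.2872/20⌋ = 10 → K; lat ⌊178.3185/10⌋ = 17 → R.
Square: lon ⌊11.2872/2⌋ = 5; lat ⌊8.3185/1⌋ = 8.
Subsquare: lon ⌊1.2872/0.0833333⌋ = 15 → p; lat ⌊0.3185/0.0416667⌋ = 7 → h.

KR58ph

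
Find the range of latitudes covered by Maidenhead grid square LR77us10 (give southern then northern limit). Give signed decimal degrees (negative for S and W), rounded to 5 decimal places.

87.75000, 87.75417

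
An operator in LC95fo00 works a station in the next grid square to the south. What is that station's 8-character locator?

Latitude extended square 0; −1 → -1, wraps to 9, carry into subsquare.
Latitude subsquare o = 14; −1 → 13 = n.
The longitude characters are unchanged.

LC95fn09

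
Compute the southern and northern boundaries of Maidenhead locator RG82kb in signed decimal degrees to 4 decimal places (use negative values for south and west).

-27.9583, -27.9167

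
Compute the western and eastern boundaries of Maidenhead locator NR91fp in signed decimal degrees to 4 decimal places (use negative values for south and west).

Field N=13, R=17: +13·20° lon, +17·10° lat → SW at lon 80°, lat 80°.
Square 9, 1: +9·2° lon, +1·1° lat → SW at lon 98°, lat 81°.
Subsquare f=5, p=15: +5·0.0833333° lon, +15·0.0416667° lat → SW at lon 98.4167°, lat 81.625°.
Cell spans 0.0833333° lon × 0.0416667° lat.
west 98.4167, east 98.5000.

98.4167, 98.5000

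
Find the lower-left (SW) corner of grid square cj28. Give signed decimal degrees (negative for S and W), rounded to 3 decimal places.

8.000, -136.000

Field C=2, J=9: +2·20° lon, +9·10° lat → SW at lon -140°, lat 0°.
Square 2, 8: +2·2° lon, +8·1° lat → SW at lon -136°, lat 8°.
latitude 8.000, longitude -136.000.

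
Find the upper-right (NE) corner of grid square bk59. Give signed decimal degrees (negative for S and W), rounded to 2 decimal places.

Field B=1, K=10: +1·20° lon, +10·10° lat → SW at lon -160°, lat 10°.
Square 5, 9: +5·2° lon, +9·1° lat → SW at lon -150°, lat 19°.
Cell spans 2° lon × 1° lat. NE corner is SW corner plus one full cell.
latitude 20.00, longitude -148.00.

20.00, -148.00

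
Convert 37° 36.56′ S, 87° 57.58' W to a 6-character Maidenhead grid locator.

Shift to the Maidenhead origin (180°W, 90°S): lon 92.0403, lat 52.3907.
Field (20°×10°, letters A–R): lon ⌊92.0403/20⌋ = 4 → E; lat ⌊52.3907/10⌋ = 5 → F.
Square (2°×1°, digits 0–9): lon ⌊12.0403/2⌋ = 6; lat ⌊2.3907/1⌋ = 2.
Subsquare (5′×2.5′, letters a–x): lon ⌊0.0403/0.0833333⌋ = 0 → a; lat ⌊0.3907/0.0416667⌋ = 9 → j.

EF62aj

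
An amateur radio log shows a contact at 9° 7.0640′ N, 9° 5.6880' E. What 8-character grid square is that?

JJ49nc18

Offset from 180°W / 90°S: lon 189.09480°, lat 99.11773°.
Field: 189.09480/20 → 9 → J, 99.11773/10 → 9 → J; chars JJ.
Square: 9.09480/2 → 4, 9.11773/1 → 9; chars 49.
Subsquare: 1.09480/0.0833333 → 13 → n, 0.11773/0.0416667 → 2 → c; chars nc.
Extended square: 0.01147/0.00833333 → 1, 0.03440/0.00416667 → 8; chars 18.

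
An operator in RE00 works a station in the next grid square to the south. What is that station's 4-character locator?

RD09

Latitude square 0; −1 → -1, wraps to 9, carry into field.
Latitude field E = 4; −1 → 3 = D.
The longitude characters are unchanged.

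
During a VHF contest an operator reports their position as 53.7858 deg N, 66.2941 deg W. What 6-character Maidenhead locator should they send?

FO63us

Offset from 180°W / 90°S: lon 113.7059°, lat 143.7858°.
Field (20°×10°, letters A–R): 113.7059/20 → 5 → F, 143.7858/10 → 14 → O; chars FO.
Square (2°×1°, digits 0–9): 13.7059/2 → 6, 3.7858/1 → 3; chars 63.
Subsquare (5′×2.5′, letters a–x): 1.7059/0.0833333 → 20 → u, 0.7858/0.0416667 → 18 → s; chars us.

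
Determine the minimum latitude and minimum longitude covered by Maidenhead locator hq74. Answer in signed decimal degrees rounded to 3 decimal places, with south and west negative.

74.000, -26.000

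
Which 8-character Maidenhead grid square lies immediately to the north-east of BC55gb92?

Longitude extended square 9; +1 → 10, wraps to 0, carry into subsquare.
Longitude subsquare g = 6; +1 → 7 = h.
Latitude extended square 2; +1 → 3.

BC55hb03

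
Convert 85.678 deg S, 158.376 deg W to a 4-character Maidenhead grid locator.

BA04

Offset from 180°W / 90°S: lon 21.62°, lat 4.32°.
Field (20°×10°, letters A–R): 21.62/20 → 1 → B, 4.32/10 → 0 → A; chars BA.
Square (2°×1°, digits 0–9): 1.62/2 → 0, 4.32/1 → 4; chars 04.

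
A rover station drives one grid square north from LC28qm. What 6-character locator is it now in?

Latitude subsquare m = 12; +1 → 13 = n.
The longitude characters are unchanged.

LC28qn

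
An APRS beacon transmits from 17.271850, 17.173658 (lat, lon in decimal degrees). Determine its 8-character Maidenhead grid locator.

JK87og05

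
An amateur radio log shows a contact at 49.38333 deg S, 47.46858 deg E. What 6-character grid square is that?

Offset from 180°W / 90°S: lon 227.4686°, lat 40.6167°.
Field: lon ⌊227.4686/20⌋ = 11 → L; lat ⌊40.6167/10⌋ = 4 → E.
Square: lon ⌊7.4686/2⌋ = 3; lat ⌊0.6167/1⌋ = 0.
Subsquare: lon ⌊1.4686/0.0833333⌋ = 17 → r; lat ⌊0.6167/0.0416667⌋ = 14 → o.

LE30ro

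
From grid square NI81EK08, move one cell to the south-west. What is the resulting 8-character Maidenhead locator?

Longitude extended square 0; −1 → -1, wraps to 9, carry into subsquare.
Longitude subsquare e = 4; −1 → 3 = d.
Latitude extended square 8; −1 → 7.

NI81dk97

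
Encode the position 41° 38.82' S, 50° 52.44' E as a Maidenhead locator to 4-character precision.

LE58

Shift to the Maidenhead origin (180°W, 90°S): lon 230.87, lat 48.35.
Field: 230.87/20 → 11 → L, 48.35/10 → 4 → E; chars LE.
Square: 10.87/2 → 5, 8.35/1 → 8; chars 58.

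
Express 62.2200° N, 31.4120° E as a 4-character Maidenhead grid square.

Shift to the Maidenhead origin (180°W, 90°S): lon 211.41, lat 152.22.
Field: 211.41/20 → 10 → K, 152.22/10 → 15 → P; chars KP.
Square: 11.41/2 → 5, 2.22/1 → 2; chars 52.

KP52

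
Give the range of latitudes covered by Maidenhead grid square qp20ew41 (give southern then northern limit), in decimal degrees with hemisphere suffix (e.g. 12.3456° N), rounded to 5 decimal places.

60.92083° N, 60.92500° N

Field Q=16, P=15: +16·20° lon, +15·10° lat → SW at lon 140°, lat 60°.
Square 2, 0: +2·2° lon, +0·1° lat → SW at lon 144°, lat 60°.
Subsquare e=4, w=22: +4·0.0833333° lon, +22·0.0416667° lat → SW at lon 144.333°, lat 60.9167°.
Extended square 4, 1: +4·0.00833333° lon, +1·0.00416667° lat → SW at lon 144.367°, lat 60.9208°.
Cell spans 0.00833333° lon × 0.00416667° lat.
south 60.92083° N, north 60.92500° N.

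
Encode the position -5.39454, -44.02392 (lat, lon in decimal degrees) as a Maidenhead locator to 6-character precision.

GI74xo

Offset from 180°W / 90°S: lon 135.9761°, lat 84.6055°.
Field: 135.9761/20 → 6 → G, 84.6055/10 → 8 → I; chars GI.
Square: 15.9761/2 → 7, 4.6055/1 → 4; chars 74.
Subsquare: 1.9761/0.0833333 → 23 → x, 0.6055/0.0416667 → 14 → o; chars xo.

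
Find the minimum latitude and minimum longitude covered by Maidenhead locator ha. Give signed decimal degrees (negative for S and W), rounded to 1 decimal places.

-90.0, -40.0

Field H=7, A=0: +7·20° lon, +0·10° lat → SW at lon -40°, lat -90°.
latitude -90.0, longitude -40.0.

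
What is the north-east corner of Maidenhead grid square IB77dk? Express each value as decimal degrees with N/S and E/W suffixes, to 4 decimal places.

Field I=8, B=1: +8·20° lon, +1·10° lat → SW at lon -20°, lat -80°.
Square 7, 7: +7·2° lon, +7·1° lat → SW at lon -6°, lat -73°.
Subsquare d=3, k=10: +3·0.0833333° lon, +10·0.0416667° lat → SW at lon -5.75°, lat -72.5833°.
Cell spans 0.0833333° lon × 0.0416667° lat. NE corner is SW corner plus one full cell.
latitude 72.5417° S, longitude 5.6667° W.

72.5417° S, 5.6667° W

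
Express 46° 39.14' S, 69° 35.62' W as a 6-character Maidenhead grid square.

FE53ei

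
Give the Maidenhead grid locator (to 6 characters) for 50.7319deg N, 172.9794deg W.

Offset from 180°W / 90°S: lon 7.0206°, lat 140.7319°.
Field: lon ⌊7.0206/20⌋ = 0 → A; lat ⌊140.7319/10⌋ = 14 → O.
Square: lon ⌊7.0206/2⌋ = 3; lat ⌊0.7319/1⌋ = 0.
Subsquare: lon ⌊1.0206/0.0833333⌋ = 12 → m; lat ⌊0.7319/0.0416667⌋ = 17 → r.

AO30mr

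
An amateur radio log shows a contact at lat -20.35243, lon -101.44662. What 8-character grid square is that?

DG99gp65

Shift to the Maidenhead origin (180°W, 90°S): lon 78.55338, lat 69.64757.
Field (20°×10°, letters A–R): 78.55338/20 → 3 → D, 69.64757/10 → 6 → G; chars DG.
Square (2°×1°, digits 0–9): 18.55338/2 → 9, 9.64757/1 → 9; chars 99.
Subsquare (5′×2.5′, letters a–x): 0.55338/0.0833333 → 6 → g, 0.64757/0.0416667 → 15 → p; chars gp.
Extended square (30″×15″, digits 0–9): 0.05338/0.00833333 → 6, 0.02257/0.00416667 → 5; chars 65.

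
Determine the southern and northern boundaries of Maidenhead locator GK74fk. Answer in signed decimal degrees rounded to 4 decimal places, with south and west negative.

14.4167, 14.4583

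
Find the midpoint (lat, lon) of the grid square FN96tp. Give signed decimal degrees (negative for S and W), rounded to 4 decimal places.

Field F=5, N=13: +5·20° lon, +13·10° lat → SW at lon -80°, lat 40°.
Square 9, 6: +9·2° lon, +6·1° lat → SW at lon -62°, lat 46°.
Subsquare t=19, p=15: +19·0.0833333° lon, +15·0.0416667° lat → SW at lon -60.4167°, lat 46.625°.
Cell spans 0.0833333° lon × 0.0416667° lat. Centre is SW corner plus half of each.
latitude 46.6458, longitude -60.3750.

46.6458, -60.3750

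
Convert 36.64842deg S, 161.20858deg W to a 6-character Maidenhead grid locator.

AF93ji

Offset from 180°W / 90°S: lon 18.7914°, lat 53.3516°.
Field: 18.7914/20 → 0 → A, 53.3516/10 → 5 → F; chars AF.
Square: 18.7914/2 → 9, 3.3516/1 → 3; chars 93.
Subsquare: 0.7914/0.0833333 → 9 → j, 0.3516/0.0416667 → 8 → i; chars ji.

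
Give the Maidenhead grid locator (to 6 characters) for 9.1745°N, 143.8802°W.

BJ89be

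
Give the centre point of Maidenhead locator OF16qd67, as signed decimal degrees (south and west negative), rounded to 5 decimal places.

-33.84375, 103.38750

Field O=14, F=5: +14·20° lon, +5·10° lat → SW at lon 100°, lat -40°.
Square 1, 6: +1·2° lon, +6·1° lat → SW at lon 102°, lat -34°.
Subsquare q=16, d=3: +16·0.0833333° lon, +3·0.0416667° lat → SW at lon 103.333°, lat -33.875°.
Extended square 6, 7: +6·0.00833333° lon, +7·0.00416667° lat → SW at lon 103.383°, lat -33.8458°.
Cell spans 0.00833333° lon × 0.00416667° lat. Centre is SW corner plus half of each.
latitude -33.84375, longitude 103.38750.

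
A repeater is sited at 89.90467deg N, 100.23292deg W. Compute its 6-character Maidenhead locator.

DR99vv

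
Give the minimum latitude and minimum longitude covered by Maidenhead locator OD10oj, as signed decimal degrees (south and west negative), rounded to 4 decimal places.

-59.6250, 103.1667

Field O=14, D=3: +14·20° lon, +3·10° lat → SW at lon 100°, lat -60°.
Square 1, 0: +1·2° lon, +0·1° lat → SW at lon 102°, lat -60°.
Subsquare o=14, j=9: +14·0.0833333° lon, +9·0.0416667° lat → SW at lon 103.167°, lat -59.625°.
latitude -59.6250, longitude 103.1667.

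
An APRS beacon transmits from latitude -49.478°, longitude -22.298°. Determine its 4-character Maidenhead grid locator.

Shift to the Maidenhead origin (180°W, 90°S): lon 157.70, lat 40.52.
Field: lon ⌊157.70/20⌋ = 7 → H; lat ⌊40.52/10⌋ = 4 → E.
Square: lon ⌊17.70/2⌋ = 8; lat ⌊0.52/1⌋ = 0.

HE80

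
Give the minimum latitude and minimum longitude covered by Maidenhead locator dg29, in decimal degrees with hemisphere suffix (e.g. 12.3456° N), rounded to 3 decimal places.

21.000° S, 116.000° W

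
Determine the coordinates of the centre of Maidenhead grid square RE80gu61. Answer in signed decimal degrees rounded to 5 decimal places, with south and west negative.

-49.16042, 176.55417

Field R=17, E=4: +17·20° lon, +4·10° lat → SW at lon 160°, lat -50°.
Square 8, 0: +8·2° lon, +0·1° lat → SW at lon 176°, lat -50°.
Subsquare g=6, u=20: +6·0.0833333° lon, +20·0.0416667° lat → SW at lon 176.5°, lat -49.1667°.
Extended square 6, 1: +6·0.00833333° lon, +1·0.00416667° lat → SW at lon 176.55°, lat -49.1625°.
Cell spans 0.00833333° lon × 0.00416667° lat. Centre is SW corner plus half of each.
latitude -49.16042, longitude 176.55417.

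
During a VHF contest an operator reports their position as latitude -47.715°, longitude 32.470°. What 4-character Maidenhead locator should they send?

Add 180° to longitude and 90° to latitude: 212.47, 42.28.
Field (20°×10°, letters A–R): 212.47/20 → 10 → K, 42.28/10 → 4 → E; chars KE.
Square (2°×1°, digits 0–9): 12.47/2 → 6, 2.28/1 → 2; chars 62.

KE62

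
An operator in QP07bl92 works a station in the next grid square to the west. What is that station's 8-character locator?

Longitude extended square 9; −1 → 8.
The latitude characters are unchanged.

QP07bl82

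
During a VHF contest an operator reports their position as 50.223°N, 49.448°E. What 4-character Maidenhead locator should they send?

LO40

Offset from 180°W / 90°S: lon 229.45°, lat 140.22°.
Field (20°×10°, letters A–R): lon ⌊229.45/20⌋ = 11 → L; lat ⌊140.22/10⌋ = 14 → O.
Square (2°×1°, digits 0–9): lon ⌊9.45/2⌋ = 4; lat ⌊0.22/1⌋ = 0.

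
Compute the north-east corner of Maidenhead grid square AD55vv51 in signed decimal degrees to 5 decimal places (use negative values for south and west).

-54.11667, -168.20000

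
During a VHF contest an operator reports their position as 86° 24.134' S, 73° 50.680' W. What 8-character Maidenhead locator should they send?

FA33bo83

Add 180° to longitude and 90° to latitude: 106.15533, 3.59777.
Field: lon ⌊106.15533/20⌋ = 5 → F; lat ⌊3.59777/10⌋ = 0 → A.
Square: lon ⌊6.15533/2⌋ = 3; lat ⌊3.59777/1⌋ = 3.
Subsquare: lon ⌊0.15533/0.0833333⌋ = 1 → b; lat ⌊0.59777/0.0416667⌋ = 14 → o.
Extended square: lon ⌊0.07200/0.00833333⌋ = 8; lat ⌊0.01443/0.00416667⌋ = 3.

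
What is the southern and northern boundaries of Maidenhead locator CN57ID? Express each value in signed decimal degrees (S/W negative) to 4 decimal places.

Field C=2, N=13: +2·20° lon, +13·10° lat → SW at lon -140°, lat 40°.
Square 5, 7: +5·2° lon, +7·1° lat → SW at lon -130°, lat 47°.
Subsquare i=8, d=3: +8·0.0833333° lon, +3·0.0416667° lat → SW at lon -129.333°, lat 47.125°.
Cell spans 0.0833333° lon × 0.0416667° lat.
south 47.1250, north 47.1667.

47.1250, 47.1667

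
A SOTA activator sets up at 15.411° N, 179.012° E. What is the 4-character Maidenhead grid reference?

Shift to the Maidenhead origin (180°W, 90°S): lon 359.01, lat 105.41.
Field (20°×10°, letters A–R): 359.01/20 → 17 → R, 105.41/10 → 10 → K; chars RK.
Square (2°×1°, digits 0–9): 19.01/2 → 9, 5.41/1 → 5; chars 95.

RK95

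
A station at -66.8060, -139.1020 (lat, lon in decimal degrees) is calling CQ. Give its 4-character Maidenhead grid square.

CC03

Shift to the Maidenhead origin (180°W, 90°S): lon 40.90, lat 23.19.
Field: 40.90/20 → 2 → C, 23.19/10 → 2 → C; chars CC.
Square: 0.90/2 → 0, 3.19/1 → 3; chars 03.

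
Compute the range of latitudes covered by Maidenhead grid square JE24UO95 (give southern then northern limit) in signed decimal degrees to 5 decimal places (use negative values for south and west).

-45.39583, -45.39167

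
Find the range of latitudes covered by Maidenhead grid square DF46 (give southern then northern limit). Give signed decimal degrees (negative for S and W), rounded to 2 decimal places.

Field D=3, F=5: +3·20° lon, +5·10° lat → SW at lon -120°, lat -40°.
Square 4, 6: +4·2° lon, +6·1° lat → SW at lon -112°, lat -34°.
Cell spans 2° lon × 1° lat.
south -34.00, north -33.00.

-34.00, -33.00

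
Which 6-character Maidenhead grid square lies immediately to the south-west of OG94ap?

OG84xo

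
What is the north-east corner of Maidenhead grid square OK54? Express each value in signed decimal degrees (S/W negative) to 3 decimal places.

15.000, 112.000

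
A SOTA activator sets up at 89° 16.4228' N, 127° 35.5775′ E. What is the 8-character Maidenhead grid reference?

PR39tg15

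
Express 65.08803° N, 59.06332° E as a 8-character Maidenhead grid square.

Offset from 180°W / 90°S: lon 239.06332°, lat 155.08803°.
Field (20°×10°, letters A–R): lon ⌊239.06332/20⌋ = 11 → L; lat ⌊155.08803/10⌋ = 15 → P.
Square (2°×1°, digits 0–9): lon ⌊19.06332/2⌋ = 9; lat ⌊5.08803/1⌋ = 5.
Subsquare (5′×2.5′, letters a–x): lon ⌊1.06332/0.0833333⌋ = 12 → m; lat ⌊0.08803/0.0416667⌋ = 2 → c.
Extended square (30″×15″, digits 0–9): lon ⌊0.06332/0.00833333⌋ = 7; lat ⌊0.00470/0.00416667⌋ = 1.

LP95mc71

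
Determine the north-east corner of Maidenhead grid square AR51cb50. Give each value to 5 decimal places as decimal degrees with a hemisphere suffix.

81.04583° N, 169.78333° W

Field A=0, R=17: +0·20° lon, +17·10° lat → SW at lon -180°, lat 80°.
Square 5, 1: +5·2° lon, +1·1° lat → SW at lon -170°, lat 81°.
Subsquare c=2, b=1: +2·0.0833333° lon, +1·0.0416667° lat → SW at lon -169.833°, lat 81.0417°.
Extended square 5, 0: +5·0.00833333° lon, +0·0.00416667° lat → SW at lon -169.792°, lat 81.0417°.
Cell spans 0.00833333° lon × 0.00416667° lat. NE corner is SW corner plus one full cell.
latitude 81.04583° N, longitude 169.78333° W.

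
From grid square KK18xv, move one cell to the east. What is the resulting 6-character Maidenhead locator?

Longitude subsquare x = 23; +1 → 24, wraps to 0 = a, carry into square.
Longitude square 1; +1 → 2.
The latitude characters are unchanged.

KK28av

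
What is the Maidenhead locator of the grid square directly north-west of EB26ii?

Longitude subsquare i = 8; −1 → 7 = h.
Latitude subsquare i = 8; +1 → 9 = j.

EB26hj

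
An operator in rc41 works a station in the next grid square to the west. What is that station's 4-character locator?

Longitude square 4; −1 → 3.
The latitude characters are unchanged.

RC31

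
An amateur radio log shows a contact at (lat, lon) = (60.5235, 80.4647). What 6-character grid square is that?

NP00fm

Add 180° to longitude and 90° to latitude: 260.4647, 150.5235.
Field: lon ⌊260.4647/20⌋ = 13 → N; lat ⌊150.5235/10⌋ = 15 → P.
Square: lon ⌊0.4647/2⌋ = 0; lat ⌊0.5235/1⌋ = 0.
Subsquare: lon ⌊0.4647/0.0833333⌋ = 5 → f; lat ⌊0.5235/0.0416667⌋ = 12 → m.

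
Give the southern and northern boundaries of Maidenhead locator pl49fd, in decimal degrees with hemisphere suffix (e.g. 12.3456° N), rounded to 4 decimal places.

Field P=15, L=11: +15·20° lon, +11·10° lat → SW at lon 120°, lat 20°.
Square 4, 9: +4·2° lon, +9·1° lat → SW at lon 128°, lat 29°.
Subsquare f=5, d=3: +5·0.0833333° lon, +3·0.0416667° lat → SW at lon 128.417°, lat 29.125°.
Cell spans 0.0833333° lon × 0.0416667° lat.
south 29.1250° N, north 29.1667° N.

29.1250° N, 29.1667° N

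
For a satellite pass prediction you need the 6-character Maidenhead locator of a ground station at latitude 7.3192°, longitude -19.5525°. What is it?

Add 180° to longitude and 90° to latitude: 160.4475, 97.3192.
Field: lon ⌊160.4475/20⌋ = 8 → I; lat ⌊97.3192/10⌋ = 9 → J.
Square: lon ⌊0.4475/2⌋ = 0; lat ⌊7.3192/1⌋ = 7.
Subsquare: lon ⌊0.4475/0.0833333⌋ = 5 → f; lat ⌊0.3192/0.0416667⌋ = 7 → h.

IJ07fh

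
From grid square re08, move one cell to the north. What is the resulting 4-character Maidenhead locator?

RE09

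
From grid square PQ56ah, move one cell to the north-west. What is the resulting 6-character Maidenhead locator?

Longitude subsquare a = 0; −1 → -1, wraps to 23 = x, carry into square.
Longitude square 5; −1 → 4.
Latitude subsquare h = 7; +1 → 8 = i.

PQ46xi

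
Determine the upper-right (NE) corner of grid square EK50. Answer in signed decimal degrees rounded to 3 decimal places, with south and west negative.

Field E=4, K=10: +4·20° lon, +10·10° lat → SW at lon -100°, lat 10°.
Square 5, 0: +5·2° lon, +0·1° lat → SW at lon -90°, lat 10°.
Cell spans 2° lon × 1° lat. NE corner is SW corner plus one full cell.
latitude 11.000, longitude -88.000.

11.000, -88.000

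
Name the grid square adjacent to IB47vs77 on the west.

Longitude extended square 7; −1 → 6.
The latitude characters are unchanged.

IB47vs67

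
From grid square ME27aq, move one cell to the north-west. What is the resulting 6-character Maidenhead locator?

ME17xr

Longitude subsquare a = 0; −1 → -1, wraps to 23 = x, carry into square.
Longitude square 2; −1 → 1.
Latitude subsquare q = 16; +1 → 17 = r.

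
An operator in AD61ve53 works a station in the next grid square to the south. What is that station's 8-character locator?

AD61ve52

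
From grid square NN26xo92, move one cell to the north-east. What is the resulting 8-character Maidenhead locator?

NN36ao03

Longitude extended square 9; +1 → 10, wraps to 0, carry into subsquare.
Longitude subsquare x = 23; +1 → 24, wraps to 0 = a, carry into square.
Longitude square 2; +1 → 3.
Latitude extended square 2; +1 → 3.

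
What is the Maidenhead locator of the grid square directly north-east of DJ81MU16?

DJ81mu27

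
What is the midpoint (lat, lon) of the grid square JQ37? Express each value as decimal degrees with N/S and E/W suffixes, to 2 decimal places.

77.50° N, 7.00° E

Field J=9, Q=16: +9·20° lon, +16·10° lat → SW at lon 0°, lat 70°.
Square 3, 7: +3·2° lon, +7·1° lat → SW at lon 6°, lat 77°.
Cell spans 2° lon × 1° lat. Centre is SW corner plus half of each.
latitude 77.50° N, longitude 7.00° E.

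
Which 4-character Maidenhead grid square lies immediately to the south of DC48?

Latitude square 8; −1 → 7.
The longitude characters are unchanged.

DC47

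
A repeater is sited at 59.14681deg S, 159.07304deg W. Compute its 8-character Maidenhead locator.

BD00lu14

Add 180° to longitude and 90° to latitude: 20.92696, 30.85319.
Field (20°×10°, letters A–R): 20.92696/20 → 1 → B, 30.85319/10 → 3 → D; chars BD.
Square (2°×1°, digits 0–9): 0.92696/2 → 0, 0.85319/1 → 0; chars 00.
Subsquare (5′×2.5′, letters a–x): 0.92696/0.0833333 → 11 → l, 0.85319/0.0416667 → 20 → u; chars lu.
Extended square (30″×15″, digits 0–9): 0.01029/0.00833333 → 1, 0.01986/0.00416667 → 4; chars 14.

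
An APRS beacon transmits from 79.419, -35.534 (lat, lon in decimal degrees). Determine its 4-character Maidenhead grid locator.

HQ29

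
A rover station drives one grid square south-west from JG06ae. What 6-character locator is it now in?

IG96xd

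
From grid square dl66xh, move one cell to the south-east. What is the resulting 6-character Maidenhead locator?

Longitude subsquare x = 23; +1 → 24, wraps to 0 = a, carry into square.
Longitude square 6; +1 → 7.
Latitude subsquare h = 7; −1 → 6 = g.

DL76ag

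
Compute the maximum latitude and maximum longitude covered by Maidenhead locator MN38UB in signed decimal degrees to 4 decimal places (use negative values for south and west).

48.0833, 67.7500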